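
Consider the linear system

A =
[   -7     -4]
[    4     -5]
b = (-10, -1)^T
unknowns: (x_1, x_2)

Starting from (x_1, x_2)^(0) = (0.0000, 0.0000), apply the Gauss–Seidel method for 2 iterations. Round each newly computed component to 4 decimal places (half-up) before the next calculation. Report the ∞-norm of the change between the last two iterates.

Iteration 1:
  x_1 = (-10 - (-4)·0.0000) / (-7) = 1.4286
  x_2 = (-1 - (4)·1.4286) / (-5) = 1.3429
Iteration 2:
  x_1 = (-10 - (-4)·1.3429) / (-7) = 0.6612
  x_2 = (-1 - (4)·0.6612) / (-5) = 0.7290
Change: (-0.7674, -0.6139) → max |·| = 0.7674

0.7674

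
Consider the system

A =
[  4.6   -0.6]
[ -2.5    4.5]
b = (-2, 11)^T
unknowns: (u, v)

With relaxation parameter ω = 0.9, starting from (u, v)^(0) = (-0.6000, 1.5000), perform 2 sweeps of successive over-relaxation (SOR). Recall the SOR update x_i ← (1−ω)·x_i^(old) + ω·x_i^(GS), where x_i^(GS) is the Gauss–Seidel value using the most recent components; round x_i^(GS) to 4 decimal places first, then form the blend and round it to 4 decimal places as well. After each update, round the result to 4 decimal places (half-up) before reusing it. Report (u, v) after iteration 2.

(-0.1591, 2.3417)

Iteration 1:
  u: GS value = (-2 - (-0.6)·1.5000) / (4.6) = -0.2391;  u ← (1−ω)·-0.6000 + ω·-0.2391 = -0.2752
  v: GS value = (11 - (-2.5)·-0.2752) / (4.5) = 2.2916;  v ← (1−ω)·1.5000 + ω·2.2916 = 2.2124
Iteration 2:
  u: GS value = (-2 - (-0.6)·2.2124) / (4.6) = -0.1462;  u ← (1−ω)·-0.2752 + ω·-0.1462 = -0.1591
  v: GS value = (11 - (-2.5)·-0.1591) / (4.5) = 2.3561;  v ← (1−ω)·2.2124 + ω·2.3561 = 2.3417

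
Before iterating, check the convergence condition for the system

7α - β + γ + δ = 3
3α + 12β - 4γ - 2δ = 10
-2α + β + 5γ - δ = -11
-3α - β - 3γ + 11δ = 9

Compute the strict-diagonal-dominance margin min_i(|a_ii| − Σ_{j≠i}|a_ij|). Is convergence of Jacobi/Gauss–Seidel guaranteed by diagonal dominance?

1

row 1: |7| − (1+1+1) = 4
row 2: |12| − (3+4+2) = 3
row 3: |5| − (2+1+1) = 1
row 4: |11| − (3+1+3) = 4
minimum over rows = 1 → strictly diagonally dominant (convergence guaranteed)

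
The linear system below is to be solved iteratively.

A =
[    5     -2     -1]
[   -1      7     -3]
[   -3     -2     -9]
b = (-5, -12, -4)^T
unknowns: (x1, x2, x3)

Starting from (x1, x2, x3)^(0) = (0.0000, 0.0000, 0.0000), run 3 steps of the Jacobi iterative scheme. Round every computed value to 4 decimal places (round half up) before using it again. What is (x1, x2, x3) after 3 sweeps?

Iteration 1:
  x1 = (-5 - (-2)·0.0000 - (-1)·0.0000) / (5) = -1.0000
  x2 = (-12 - (-1)·0.0000 - (-3)·0.0000) / (7) = -1.7143
  x3 = (-4 - (-3)·0.0000 - (-2)·0.0000) / (-9) = 0.4444
Iteration 2:
  x1 = (-5 - (-2)·-1.7143 - (-1)·0.4444) / (5) = -1.5968
  x2 = (-12 - (-1)·-1.0000 - (-3)·0.4444) / (7) = -1.6667
  x3 = (-4 - (-3)·-1.0000 - (-2)·-1.7143) / (-9) = 1.1587
Iteration 3:
  x1 = (-5 - (-2)·-1.6667 - (-1)·1.1587) / (5) = -1.4349
  x2 = (-12 - (-1)·-1.5968 - (-3)·1.1587) / (7) = -1.4458
  x3 = (-4 - (-3)·-1.5968 - (-2)·-1.6667) / (-9) = 1.3471

(-1.4349, -1.4458, 1.3471)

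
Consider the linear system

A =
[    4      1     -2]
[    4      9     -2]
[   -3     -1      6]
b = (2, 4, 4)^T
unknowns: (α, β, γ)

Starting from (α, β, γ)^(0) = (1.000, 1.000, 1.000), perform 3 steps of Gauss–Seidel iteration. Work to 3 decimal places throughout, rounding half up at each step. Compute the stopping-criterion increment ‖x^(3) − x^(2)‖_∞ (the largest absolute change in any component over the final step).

0.066

Iteration 1:
  α = (2 - (1)·1.000 - (-2)·1.000) / (4) = 0.750
  β = (4 - (4)·0.750 - (-2)·1.000) / (9) = 0.333
  γ = (4 - (-3)·0.750 - (-1)·0.333) / (6) = 1.097
Iteration 2:
  α = (2 - (1)·0.333 - (-2)·1.097) / (4) = 0.965
  β = (4 - (4)·0.965 - (-2)·1.097) / (9) = 0.259
  γ = (4 - (-3)·0.965 - (-1)·0.259) / (6) = 1.192
Iteration 3:
  α = (2 - (1)·0.259 - (-2)·1.192) / (4) = 1.031
  β = (4 - (4)·1.031 - (-2)·1.192) / (9) = 0.251
  γ = (4 - (-3)·1.031 - (-1)·0.251) / (6) = 1.224
Change: (0.066, -0.008, 0.032) → max |·| = 0.066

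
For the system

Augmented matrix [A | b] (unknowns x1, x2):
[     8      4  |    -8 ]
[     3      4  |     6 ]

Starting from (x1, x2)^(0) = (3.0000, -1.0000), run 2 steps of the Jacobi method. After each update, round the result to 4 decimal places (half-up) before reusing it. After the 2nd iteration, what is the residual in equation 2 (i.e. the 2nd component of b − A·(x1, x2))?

0.3750

Iteration 1:
  x1 = (-8 - (4)·-1.0000) / (8) = -0.5000
  x2 = (6 - (3)·3.0000) / (4) = -0.7500
Iteration 2:
  x1 = (-8 - (4)·-0.7500) / (8) = -0.6250
  x2 = (6 - (3)·-0.5000) / (4) = 1.8750
Residual b − A·x = (-10.5000, 0.3750)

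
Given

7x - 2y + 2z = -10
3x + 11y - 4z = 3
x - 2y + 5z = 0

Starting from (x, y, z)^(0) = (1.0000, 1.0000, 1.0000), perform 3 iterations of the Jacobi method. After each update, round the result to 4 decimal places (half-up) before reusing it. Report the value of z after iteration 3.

0.5704

Iteration 1:
  x = (-10 - (-2)·1.0000 - (2)·1.0000) / (7) = -1.4286
  y = (3 - (3)·1.0000 - (-4)·1.0000) / (11) = 0.3636
  z = (0 - (1)·1.0000 - (-2)·1.0000) / (5) = 0.2000
Iteration 2:
  x = (-10 - (-2)·0.3636 - (2)·0.2000) / (7) = -1.3818
  y = (3 - (3)·-1.4286 - (-4)·0.2000) / (11) = 0.7351
  z = (0 - (1)·-1.4286 - (-2)·0.3636) / (5) = 0.4312
Iteration 3:
  x = (-10 - (-2)·0.7351 - (2)·0.4312) / (7) = -1.3417
  y = (3 - (3)·-1.3818 - (-4)·0.4312) / (11) = 0.8064
  z = (0 - (1)·-1.3818 - (-2)·0.7351) / (5) = 0.5704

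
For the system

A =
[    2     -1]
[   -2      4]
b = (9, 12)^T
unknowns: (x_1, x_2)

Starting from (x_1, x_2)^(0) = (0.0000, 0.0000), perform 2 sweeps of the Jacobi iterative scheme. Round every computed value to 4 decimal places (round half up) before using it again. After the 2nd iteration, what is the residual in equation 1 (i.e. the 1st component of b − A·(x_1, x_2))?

2.2500

Iteration 1:
  x_1 = (9 - (-1)·0.0000) / (2) = 4.5000
  x_2 = (12 - (-2)·0.0000) / (4) = 3.0000
Iteration 2:
  x_1 = (9 - (-1)·3.0000) / (2) = 6.0000
  x_2 = (12 - (-2)·4.5000) / (4) = 5.2500
Residual b − A·x = (2.2500, 3.0000)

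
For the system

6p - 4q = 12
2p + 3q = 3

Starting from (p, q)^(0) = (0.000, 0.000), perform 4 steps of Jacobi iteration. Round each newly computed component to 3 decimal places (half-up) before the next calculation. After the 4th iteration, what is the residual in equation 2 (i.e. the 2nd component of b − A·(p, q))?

Iteration 1:
  p = (12 - (-4)·0.000) / (6) = 2.000
  q = (3 - (2)·0.000) / (3) = 1.000
Iteration 2:
  p = (12 - (-4)·1.000) / (6) = 2.667
  q = (3 - (2)·2.000) / (3) = -0.333
Iteration 3:
  p = (12 - (-4)·-0.333) / (6) = 1.778
  q = (3 - (2)·2.667) / (3) = -0.778
Iteration 4:
  p = (12 - (-4)·-0.778) / (6) = 1.481
  q = (3 - (2)·1.778) / (3) = -0.185
Residual b − A·x = (2.374, 0.593)

0.593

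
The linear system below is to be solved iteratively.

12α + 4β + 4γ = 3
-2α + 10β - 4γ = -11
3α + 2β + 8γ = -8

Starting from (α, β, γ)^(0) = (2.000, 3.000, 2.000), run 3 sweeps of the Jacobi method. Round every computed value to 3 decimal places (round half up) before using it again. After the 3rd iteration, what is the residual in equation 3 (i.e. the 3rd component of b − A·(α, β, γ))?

-3.067

Iteration 1:
  α = (3 - (4)·3.000 - (4)·2.000) / (12) = -1.417
  β = (-11 - (-2)·2.000 - (-4)·2.000) / (10) = 0.100
  γ = (-8 - (3)·2.000 - (2)·3.000) / (8) = -2.500
Iteration 2:
  α = (3 - (4)·0.100 - (4)·-2.500) / (12) = 1.050
  β = (-11 - (-2)·-1.417 - (-4)·-2.500) / (10) = -2.383
  γ = (-8 - (3)·-1.417 - (2)·0.100) / (8) = -0.494
Iteration 3:
  α = (3 - (4)·-2.383 - (4)·-0.494) / (12) = 1.209
  β = (-11 - (-2)·1.050 - (-4)·-0.494) / (10) = -1.088
  γ = (-8 - (3)·1.050 - (2)·-2.383) / (8) = -0.798
Residual b − A·x = (-3.964, -0.894, -3.067)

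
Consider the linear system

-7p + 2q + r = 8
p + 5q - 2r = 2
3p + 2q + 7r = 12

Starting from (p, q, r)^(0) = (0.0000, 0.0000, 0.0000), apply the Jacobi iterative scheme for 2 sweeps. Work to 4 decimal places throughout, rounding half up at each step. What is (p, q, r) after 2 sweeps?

Iteration 1:
  p = (8 - (2)·0.0000 - (1)·0.0000) / (-7) = -1.1429
  q = (2 - (1)·0.0000 - (-2)·0.0000) / (5) = 0.4000
  r = (12 - (3)·0.0000 - (2)·0.0000) / (7) = 1.7143
Iteration 2:
  p = (8 - (2)·0.4000 - (1)·1.7143) / (-7) = -0.7837
  q = (2 - (1)·-1.1429 - (-2)·1.7143) / (5) = 1.3143
  r = (12 - (3)·-1.1429 - (2)·0.4000) / (7) = 2.0898

(-0.7837, 1.3143, 2.0898)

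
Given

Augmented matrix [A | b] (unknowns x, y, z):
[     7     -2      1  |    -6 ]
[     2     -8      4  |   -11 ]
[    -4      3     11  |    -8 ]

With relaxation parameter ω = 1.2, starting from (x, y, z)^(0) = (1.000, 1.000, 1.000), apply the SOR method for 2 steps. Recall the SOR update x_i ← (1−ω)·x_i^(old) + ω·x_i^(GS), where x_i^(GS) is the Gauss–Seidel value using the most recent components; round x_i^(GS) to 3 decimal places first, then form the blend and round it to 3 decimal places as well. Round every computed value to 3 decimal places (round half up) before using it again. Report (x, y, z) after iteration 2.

(0.137, 0.084, -0.420)

Iteration 1:
  x: GS value = (-6 - (-2)·1.000 - (1)·1.000) / (7) = -0.714;  x ← (1−ω)·1.000 + ω·-0.714 = -1.057
  y: GS value = (-11 - (2)·-1.057 - (4)·1.000) / (-8) = 1.611;  y ← (1−ω)·1.000 + ω·1.611 = 1.733
  z: GS value = (-8 - (-4)·-1.057 - (3)·1.733) / (11) = -1.584;  z ← (1−ω)·1.000 + ω·-1.584 = -2.101
Iteration 2:
  x: GS value = (-6 - (-2)·1.733 - (1)·-2.101) / (7) = -0.062;  x ← (1−ω)·-1.057 + ω·-0.062 = 0.137
  y: GS value = (-11 - (2)·0.137 - (4)·-2.101) / (-8) = 0.359;  y ← (1−ω)·1.733 + ω·0.359 = 0.084
  z: GS value = (-8 - (-4)·0.137 - (3)·0.084) / (11) = -0.700;  z ← (1−ω)·-2.101 + ω·-0.700 = -0.420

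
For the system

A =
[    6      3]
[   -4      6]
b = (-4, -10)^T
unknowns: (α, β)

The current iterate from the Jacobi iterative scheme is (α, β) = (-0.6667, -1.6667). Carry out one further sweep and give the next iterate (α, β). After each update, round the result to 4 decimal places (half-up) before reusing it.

One sweep:
  α = (-4 - (3)·-1.6667) / (6) = 0.1667
  β = (-10 - (-4)·-0.6667) / (6) = -2.1111

(0.1667, -2.1111)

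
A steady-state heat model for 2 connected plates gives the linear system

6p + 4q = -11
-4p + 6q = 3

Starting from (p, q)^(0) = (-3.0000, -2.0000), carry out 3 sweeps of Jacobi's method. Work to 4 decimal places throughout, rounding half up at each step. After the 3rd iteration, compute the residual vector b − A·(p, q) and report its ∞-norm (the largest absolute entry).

Iteration 1:
  p = (-11 - (4)·-2.0000) / (6) = -0.5000
  q = (3 - (-4)·-3.0000) / (6) = -1.5000
Iteration 2:
  p = (-11 - (4)·-1.5000) / (6) = -0.8333
  q = (3 - (-4)·-0.5000) / (6) = 0.1667
Iteration 3:
  p = (-11 - (4)·0.1667) / (6) = -1.9445
  q = (3 - (-4)·-0.8333) / (6) = -0.0555
Residual b − A·x = (0.8890, -4.4450); ∞-norm = 4.4450

4.4450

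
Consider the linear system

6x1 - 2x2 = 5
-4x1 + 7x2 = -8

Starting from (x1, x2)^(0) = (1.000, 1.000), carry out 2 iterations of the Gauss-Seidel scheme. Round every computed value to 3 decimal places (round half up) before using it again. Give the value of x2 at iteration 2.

-0.757

Iteration 1:
  x1 = (5 - (-2)·1.000) / (6) = 1.167
  x2 = (-8 - (-4)·1.167) / (7) = -0.476
Iteration 2:
  x1 = (5 - (-2)·-0.476) / (6) = 0.675
  x2 = (-8 - (-4)·0.675) / (7) = -0.757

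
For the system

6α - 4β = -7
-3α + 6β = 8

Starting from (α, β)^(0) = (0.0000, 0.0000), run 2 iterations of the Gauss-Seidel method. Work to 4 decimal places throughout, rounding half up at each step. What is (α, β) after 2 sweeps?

(-0.6667, 1.0000)

Iteration 1:
  α = (-7 - (-4)·0.0000) / (6) = -1.1667
  β = (8 - (-3)·-1.1667) / (6) = 0.7500
Iteration 2:
  α = (-7 - (-4)·0.7500) / (6) = -0.6667
  β = (8 - (-3)·-0.6667) / (6) = 1.0000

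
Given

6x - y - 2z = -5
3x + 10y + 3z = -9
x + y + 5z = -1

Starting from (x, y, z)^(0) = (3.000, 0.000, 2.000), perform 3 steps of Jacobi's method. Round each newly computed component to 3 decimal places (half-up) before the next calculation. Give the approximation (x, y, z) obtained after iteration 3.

(-0.831, -0.544, 0.222)

Iteration 1:
  x = (-5 - (-1)·0.000 - (-2)·2.000) / (6) = -0.167
  y = (-9 - (3)·3.000 - (3)·2.000) / (10) = -2.400
  z = (-1 - (1)·3.000 - (1)·0.000) / (5) = -0.800
Iteration 2:
  x = (-5 - (-1)·-2.400 - (-2)·-0.800) / (6) = -1.500
  y = (-9 - (3)·-0.167 - (3)·-0.800) / (10) = -0.610
  z = (-1 - (1)·-0.167 - (1)·-2.400) / (5) = 0.313
Iteration 3:
  x = (-5 - (-1)·-0.610 - (-2)·0.313) / (6) = -0.831
  y = (-9 - (3)·-1.500 - (3)·0.313) / (10) = -0.544
  z = (-1 - (1)·-1.500 - (1)·-0.610) / (5) = 0.222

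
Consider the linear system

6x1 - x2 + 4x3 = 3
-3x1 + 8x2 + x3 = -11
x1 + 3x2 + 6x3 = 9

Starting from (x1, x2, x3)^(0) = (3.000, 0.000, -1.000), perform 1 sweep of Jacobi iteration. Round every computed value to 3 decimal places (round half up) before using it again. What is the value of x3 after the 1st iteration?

1.000

Iteration 1:
  x1 = (3 - (-1)·0.000 - (4)·-1.000) / (6) = 1.167
  x2 = (-11 - (-3)·3.000 - (1)·-1.000) / (8) = -0.125
  x3 = (9 - (1)·3.000 - (3)·0.000) / (6) = 1.000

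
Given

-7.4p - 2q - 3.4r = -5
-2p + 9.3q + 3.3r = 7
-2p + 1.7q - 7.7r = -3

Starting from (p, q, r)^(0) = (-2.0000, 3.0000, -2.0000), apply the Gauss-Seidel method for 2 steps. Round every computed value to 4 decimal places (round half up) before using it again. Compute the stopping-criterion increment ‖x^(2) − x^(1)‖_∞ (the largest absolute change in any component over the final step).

1.0754

Iteration 1:
  p = (-5 - (-2)·3.0000 - (-3.4)·-2.0000) / (-7.4) = 0.7838
  q = (7 - (-2)·0.7838 - (3.3)·-2.0000) / (9.3) = 1.6309
  r = (-3 - (-2)·0.7838 - (1.7)·1.6309) / (-7.7) = 0.5461
Iteration 2:
  p = (-5 - (-2)·1.6309 - (-3.4)·0.5461) / (-7.4) = -0.0160
  q = (7 - (-2)·-0.0160 - (3.3)·0.5461) / (9.3) = 0.5555
  r = (-3 - (-2)·-0.0160 - (1.7)·0.5555) / (-7.7) = 0.5164
Change: (-0.7998, -1.0754, -0.0297) → max |·| = 1.0754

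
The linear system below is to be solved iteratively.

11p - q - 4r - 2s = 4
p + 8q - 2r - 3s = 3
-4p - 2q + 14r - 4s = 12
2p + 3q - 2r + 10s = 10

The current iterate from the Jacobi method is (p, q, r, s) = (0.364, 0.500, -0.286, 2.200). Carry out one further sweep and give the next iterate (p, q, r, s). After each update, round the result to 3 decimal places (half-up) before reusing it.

One sweep:
  p = (4 - (-1)·0.500 - (-4)·-0.286 - (-2)·2.200) / (11) = 0.705
  q = (3 - (1)·0.364 - (-2)·-0.286 - (-3)·2.200) / (8) = 1.083
  r = (12 - (-4)·0.364 - (-2)·0.500 - (-4)·2.200) / (14) = 1.661
  s = (10 - (2)·0.364 - (3)·0.500 - (-2)·-0.286) / (10) = 0.720

(0.705, 1.083, 1.661, 0.720)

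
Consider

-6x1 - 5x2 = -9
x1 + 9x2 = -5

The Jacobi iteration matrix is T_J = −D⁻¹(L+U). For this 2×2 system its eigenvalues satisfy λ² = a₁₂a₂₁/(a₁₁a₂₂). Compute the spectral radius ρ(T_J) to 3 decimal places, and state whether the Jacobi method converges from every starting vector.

a₁₂a₂₁/(a₁₁a₂₂) = (-5)·(1) / ((-6)·(9)) = 0.092593
ρ = √|0.092593| = √0.092593 = 0.304
ρ < 1, so Jacobi converges

0.304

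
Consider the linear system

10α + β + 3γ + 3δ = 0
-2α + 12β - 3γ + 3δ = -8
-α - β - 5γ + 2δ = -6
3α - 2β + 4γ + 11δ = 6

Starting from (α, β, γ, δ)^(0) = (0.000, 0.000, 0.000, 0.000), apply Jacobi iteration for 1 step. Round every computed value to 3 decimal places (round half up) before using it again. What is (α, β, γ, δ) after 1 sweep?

Iteration 1:
  α = (0 - (1)·0.000 - (3)·0.000 - (3)·0.000) / (10) = 0.000
  β = (-8 - (-2)·0.000 - (-3)·0.000 - (3)·0.000) / (12) = -0.667
  γ = (-6 - (-1)·0.000 - (-1)·0.000 - (2)·0.000) / (-5) = 1.200
  δ = (6 - (3)·0.000 - (-2)·0.000 - (4)·0.000) / (11) = 0.545

(0.000, -0.667, 1.200, 0.545)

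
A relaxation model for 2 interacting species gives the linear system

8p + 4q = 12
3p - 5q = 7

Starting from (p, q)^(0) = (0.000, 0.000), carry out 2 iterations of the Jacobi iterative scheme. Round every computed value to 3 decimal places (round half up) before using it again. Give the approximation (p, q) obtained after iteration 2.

Iteration 1:
  p = (12 - (4)·0.000) / (8) = 1.500
  q = (7 - (3)·0.000) / (-5) = -1.400
Iteration 2:
  p = (12 - (4)·-1.400) / (8) = 2.200
  q = (7 - (3)·1.500) / (-5) = -0.500

(2.200, -0.500)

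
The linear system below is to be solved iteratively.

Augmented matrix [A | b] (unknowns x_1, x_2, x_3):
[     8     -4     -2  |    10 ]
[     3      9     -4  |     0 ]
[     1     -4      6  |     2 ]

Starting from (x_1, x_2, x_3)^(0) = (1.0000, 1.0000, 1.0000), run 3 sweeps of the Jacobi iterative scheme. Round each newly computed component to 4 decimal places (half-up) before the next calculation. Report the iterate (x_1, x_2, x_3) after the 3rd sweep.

Iteration 1:
  x_1 = (10 - (-4)·1.0000 - (-2)·1.0000) / (8) = 2.0000
  x_2 = (0 - (3)·1.0000 - (-4)·1.0000) / (9) = 0.1111
  x_3 = (2 - (1)·1.0000 - (-4)·1.0000) / (6) = 0.8333
Iteration 2:
  x_1 = (10 - (-4)·0.1111 - (-2)·0.8333) / (8) = 1.5139
  x_2 = (0 - (3)·2.0000 - (-4)·0.8333) / (9) = -0.2963
  x_3 = (2 - (1)·2.0000 - (-4)·0.1111) / (6) = 0.0741
Iteration 3:
  x_1 = (10 - (-4)·-0.2963 - (-2)·0.0741) / (8) = 1.1204
  x_2 = (0 - (3)·1.5139 - (-4)·0.0741) / (9) = -0.4717
  x_3 = (2 - (1)·1.5139 - (-4)·-0.2963) / (6) = -0.1165

(1.1204, -0.4717, -0.1165)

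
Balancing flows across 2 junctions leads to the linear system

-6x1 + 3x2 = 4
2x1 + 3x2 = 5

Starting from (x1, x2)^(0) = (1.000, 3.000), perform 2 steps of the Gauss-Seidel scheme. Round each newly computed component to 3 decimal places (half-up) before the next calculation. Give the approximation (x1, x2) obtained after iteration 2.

Iteration 1:
  x1 = (4 - (3)·3.000) / (-6) = 0.833
  x2 = (5 - (2)·0.833) / (3) = 1.111
Iteration 2:
  x1 = (4 - (3)·1.111) / (-6) = -0.111
  x2 = (5 - (2)·-0.111) / (3) = 1.741

(-0.111, 1.741)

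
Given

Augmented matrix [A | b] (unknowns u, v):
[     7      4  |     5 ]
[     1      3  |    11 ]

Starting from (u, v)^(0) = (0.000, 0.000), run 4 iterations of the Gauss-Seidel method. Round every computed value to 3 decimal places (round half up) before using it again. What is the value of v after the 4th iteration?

4.230

Iteration 1:
  u = (5 - (4)·0.000) / (7) = 0.714
  v = (11 - (1)·0.714) / (3) = 3.429
Iteration 2:
  u = (5 - (4)·3.429) / (7) = -1.245
  v = (11 - (1)·-1.245) / (3) = 4.082
Iteration 3:
  u = (5 - (4)·4.082) / (7) = -1.618
  v = (11 - (1)·-1.618) / (3) = 4.206
Iteration 4:
  u = (5 - (4)·4.206) / (7) = -1.689
  v = (11 - (1)·-1.689) / (3) = 4.230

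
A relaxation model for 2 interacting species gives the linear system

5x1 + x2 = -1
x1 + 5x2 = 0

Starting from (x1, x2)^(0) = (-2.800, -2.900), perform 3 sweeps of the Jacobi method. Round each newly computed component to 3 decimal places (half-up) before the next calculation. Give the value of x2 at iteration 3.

0.062

Iteration 1:
  x1 = (-1 - (1)·-2.900) / (5) = 0.380
  x2 = (0 - (1)·-2.800) / (5) = 0.560
Iteration 2:
  x1 = (-1 - (1)·0.560) / (5) = -0.312
  x2 = (0 - (1)·0.380) / (5) = -0.076
Iteration 3:
  x1 = (-1 - (1)·-0.076) / (5) = -0.185
  x2 = (0 - (1)·-0.312) / (5) = 0.062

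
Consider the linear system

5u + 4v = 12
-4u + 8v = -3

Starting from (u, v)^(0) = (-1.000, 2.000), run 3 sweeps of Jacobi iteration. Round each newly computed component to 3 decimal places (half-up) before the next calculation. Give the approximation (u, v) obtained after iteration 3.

Iteration 1:
  u = (12 - (4)·2.000) / (5) = 0.800
  v = (-3 - (-4)·-1.000) / (8) = -0.875
Iteration 2:
  u = (12 - (4)·-0.875) / (5) = 3.100
  v = (-3 - (-4)·0.800) / (8) = 0.025
Iteration 3:
  u = (12 - (4)·0.025) / (5) = 2.380
  v = (-3 - (-4)·3.100) / (8) = 1.175

(2.380, 1.175)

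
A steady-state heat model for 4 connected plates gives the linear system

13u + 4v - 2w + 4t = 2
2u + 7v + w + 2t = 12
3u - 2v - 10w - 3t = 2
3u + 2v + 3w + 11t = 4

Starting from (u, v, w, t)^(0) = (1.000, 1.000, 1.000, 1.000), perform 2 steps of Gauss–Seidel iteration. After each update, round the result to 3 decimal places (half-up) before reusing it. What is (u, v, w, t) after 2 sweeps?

Iteration 1:
  u = (2 - (4)·1.000 - (-2)·1.000 - (4)·1.000) / (13) = -0.308
  v = (12 - (2)·-0.308 - (1)·1.000 - (2)·1.000) / (7) = 1.374
  w = (2 - (3)·-0.308 - (-2)·1.374 - (-3)·1.000) / (-10) = -0.867
  t = (4 - (3)·-0.308 - (2)·1.374 - (3)·-0.867) / (11) = 0.434
Iteration 2:
  u = (2 - (4)·1.374 - (-2)·-0.867 - (4)·0.434) / (13) = -0.536
  v = (12 - (2)·-0.536 - (1)·-0.867 - (2)·0.434) / (7) = 1.867
  w = (2 - (3)·-0.536 - (-2)·1.867 - (-3)·0.434) / (-10) = -0.864
  t = (4 - (3)·-0.536 - (2)·1.867 - (3)·-0.864) / (11) = 0.406

(-0.536, 1.867, -0.864, 0.406)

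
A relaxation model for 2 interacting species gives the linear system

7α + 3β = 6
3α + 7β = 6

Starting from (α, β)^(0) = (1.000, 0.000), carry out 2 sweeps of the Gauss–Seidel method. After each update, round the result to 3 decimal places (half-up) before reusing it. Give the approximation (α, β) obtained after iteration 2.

Iteration 1:
  α = (6 - (3)·0.000) / (7) = 0.857
  β = (6 - (3)·0.857) / (7) = 0.490
Iteration 2:
  α = (6 - (3)·0.490) / (7) = 0.647
  β = (6 - (3)·0.647) / (7) = 0.580

(0.647, 0.580)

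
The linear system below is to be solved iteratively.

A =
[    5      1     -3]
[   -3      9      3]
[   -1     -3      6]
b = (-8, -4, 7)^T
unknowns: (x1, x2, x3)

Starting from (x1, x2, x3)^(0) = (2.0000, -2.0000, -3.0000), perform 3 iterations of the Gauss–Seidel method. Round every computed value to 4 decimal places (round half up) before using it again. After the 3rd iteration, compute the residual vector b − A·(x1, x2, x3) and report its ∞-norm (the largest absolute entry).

0.1132

Iteration 1:
  x1 = (-8 - (1)·-2.0000 - (-3)·-3.0000) / (5) = -3.0000
  x2 = (-4 - (-3)·-3.0000 - (3)·-3.0000) / (9) = -0.4444
  x3 = (7 - (-1)·-3.0000 - (-3)·-0.4444) / (6) = 0.4445
Iteration 2:
  x1 = (-8 - (1)·-0.4444 - (-3)·0.4445) / (5) = -1.2444
  x2 = (-4 - (-3)·-1.2444 - (3)·0.4445) / (9) = -1.0074
  x3 = (7 - (-1)·-1.2444 - (-3)·-1.0074) / (6) = 0.4556
Iteration 3:
  x1 = (-8 - (1)·-1.0074 - (-3)·0.4556) / (5) = -1.1252
  x2 = (-4 - (-3)·-1.1252 - (3)·0.4556) / (9) = -0.9714
  x3 = (7 - (-1)·-1.1252 - (-3)·-0.9714) / (6) = 0.4934
Residual b − A·x = (0.0776, -0.1132, 0.0002); ∞-norm = 0.1132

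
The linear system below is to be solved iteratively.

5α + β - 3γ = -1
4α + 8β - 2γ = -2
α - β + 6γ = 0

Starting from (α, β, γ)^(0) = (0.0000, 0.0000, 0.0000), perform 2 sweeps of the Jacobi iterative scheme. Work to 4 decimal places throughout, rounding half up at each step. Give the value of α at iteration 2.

-0.1500

Iteration 1:
  α = (-1 - (1)·0.0000 - (-3)·0.0000) / (5) = -0.2000
  β = (-2 - (4)·0.0000 - (-2)·0.0000) / (8) = -0.2500
  γ = (0 - (1)·0.0000 - (-1)·0.0000) / (6) = 0.0000
Iteration 2:
  α = (-1 - (1)·-0.2500 - (-3)·0.0000) / (5) = -0.1500
  β = (-2 - (4)·-0.2000 - (-2)·0.0000) / (8) = -0.1500
  γ = (0 - (1)·-0.2000 - (-1)·-0.2500) / (6) = -0.0083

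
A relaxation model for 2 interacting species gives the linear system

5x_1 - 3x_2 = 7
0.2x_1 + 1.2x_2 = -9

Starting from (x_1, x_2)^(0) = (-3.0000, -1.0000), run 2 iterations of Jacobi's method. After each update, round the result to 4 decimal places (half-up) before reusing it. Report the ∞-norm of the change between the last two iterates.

3.6000

Iteration 1:
  x_1 = (7 - (-3)·-1.0000) / (5) = 0.8000
  x_2 = (-9 - (0.2)·-3.0000) / (1.2) = -7.0000
Iteration 2:
  x_1 = (7 - (-3)·-7.0000) / (5) = -2.8000
  x_2 = (-9 - (0.2)·0.8000) / (1.2) = -7.6333
Change: (-3.6000, -0.6333) → max |·| = 3.6000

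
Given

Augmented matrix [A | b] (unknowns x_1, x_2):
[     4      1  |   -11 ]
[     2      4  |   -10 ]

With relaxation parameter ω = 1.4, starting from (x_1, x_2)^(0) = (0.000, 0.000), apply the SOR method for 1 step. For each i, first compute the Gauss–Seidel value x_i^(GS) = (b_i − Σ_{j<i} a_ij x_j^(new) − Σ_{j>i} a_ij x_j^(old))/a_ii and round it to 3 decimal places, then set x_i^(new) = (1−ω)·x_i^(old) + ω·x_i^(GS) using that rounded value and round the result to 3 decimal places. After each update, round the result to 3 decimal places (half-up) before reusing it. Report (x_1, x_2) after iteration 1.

(-3.850, -0.805)

Iteration 1:
  x_1: GS value = (-11 - (1)·0.000) / (4) = -2.750;  x_1 ← (1−ω)·0.000 + ω·-2.750 = -3.850
  x_2: GS value = (-10 - (2)·-3.850) / (4) = -0.575;  x_2 ← (1−ω)·0.000 + ω·-0.575 = -0.805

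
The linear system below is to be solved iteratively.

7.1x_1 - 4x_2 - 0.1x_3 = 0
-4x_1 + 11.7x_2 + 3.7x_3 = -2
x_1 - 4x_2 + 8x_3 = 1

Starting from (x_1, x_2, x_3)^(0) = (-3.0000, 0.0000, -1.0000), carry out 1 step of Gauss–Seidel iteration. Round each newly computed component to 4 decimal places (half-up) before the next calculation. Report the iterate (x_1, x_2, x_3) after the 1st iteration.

Iteration 1:
  x_1 = (0 - (-4)·0.0000 - (-0.1)·-1.0000) / (7.1) = -0.0141
  x_2 = (-2 - (-4)·-0.0141 - (3.7)·-1.0000) / (11.7) = 0.1405
  x_3 = (1 - (1)·-0.0141 - (-4)·0.1405) / (8) = 0.1970

(-0.0141, 0.1405, 0.1970)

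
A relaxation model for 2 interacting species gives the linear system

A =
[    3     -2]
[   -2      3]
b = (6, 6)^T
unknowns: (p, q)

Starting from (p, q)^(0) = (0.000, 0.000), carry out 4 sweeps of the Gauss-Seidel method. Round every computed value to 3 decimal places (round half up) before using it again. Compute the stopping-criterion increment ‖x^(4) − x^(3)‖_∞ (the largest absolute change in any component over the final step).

Iteration 1:
  p = (6 - (-2)·0.000) / (3) = 2.000
  q = (6 - (-2)·2.000) / (3) = 3.333
Iteration 2:
  p = (6 - (-2)·3.333) / (3) = 4.222
  q = (6 - (-2)·4.222) / (3) = 4.815
Iteration 3:
  p = (6 - (-2)·4.815) / (3) = 5.210
  q = (6 - (-2)·5.210) / (3) = 5.473
Iteration 4:
  p = (6 - (-2)·5.473) / (3) = 5.649
  q = (6 - (-2)·5.649) / (3) = 5.766
Change: (0.439, 0.293) → max |·| = 0.439

0.439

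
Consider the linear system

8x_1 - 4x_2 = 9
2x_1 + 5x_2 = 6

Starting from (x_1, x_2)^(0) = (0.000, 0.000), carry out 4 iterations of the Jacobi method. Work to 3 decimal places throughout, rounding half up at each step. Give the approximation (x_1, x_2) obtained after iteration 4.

(1.380, 0.600)

Iteration 1:
  x_1 = (9 - (-4)·0.000) / (8) = 1.125
  x_2 = (6 - (2)·0.000) / (5) = 1.200
Iteration 2:
  x_1 = (9 - (-4)·1.200) / (8) = 1.725
  x_2 = (6 - (2)·1.125) / (5) = 0.750
Iteration 3:
  x_1 = (9 - (-4)·0.750) / (8) = 1.500
  x_2 = (6 - (2)·1.725) / (5) = 0.510
Iteration 4:
  x_1 = (9 - (-4)·0.510) / (8) = 1.380
  x_2 = (6 - (2)·1.500) / (5) = 0.600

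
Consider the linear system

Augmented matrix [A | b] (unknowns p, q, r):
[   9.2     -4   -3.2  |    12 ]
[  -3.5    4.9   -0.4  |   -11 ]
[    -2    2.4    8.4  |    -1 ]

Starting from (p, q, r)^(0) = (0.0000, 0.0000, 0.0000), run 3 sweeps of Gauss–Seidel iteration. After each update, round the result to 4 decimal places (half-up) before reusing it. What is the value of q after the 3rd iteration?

-1.6111

Iteration 1:
  p = (12 - (-4)·0.0000 - (-3.2)·0.0000) / (9.2) = 1.3043
  q = (-11 - (-3.5)·1.3043 - (-0.4)·0.0000) / (4.9) = -1.3133
  r = (-1 - (-2)·1.3043 - (2.4)·-1.3133) / (8.4) = 0.5667
Iteration 2:
  p = (12 - (-4)·-1.3133 - (-3.2)·0.5667) / (9.2) = 0.9305
  q = (-11 - (-3.5)·0.9305 - (-0.4)·0.5667) / (4.9) = -1.5340
  r = (-1 - (-2)·0.9305 - (2.4)·-1.5340) / (8.4) = 0.5408
Iteration 3:
  p = (12 - (-4)·-1.5340 - (-3.2)·0.5408) / (9.2) = 0.8255
  q = (-11 - (-3.5)·0.8255 - (-0.4)·0.5408) / (4.9) = -1.6111
  r = (-1 - (-2)·0.8255 - (2.4)·-1.6111) / (8.4) = 0.5378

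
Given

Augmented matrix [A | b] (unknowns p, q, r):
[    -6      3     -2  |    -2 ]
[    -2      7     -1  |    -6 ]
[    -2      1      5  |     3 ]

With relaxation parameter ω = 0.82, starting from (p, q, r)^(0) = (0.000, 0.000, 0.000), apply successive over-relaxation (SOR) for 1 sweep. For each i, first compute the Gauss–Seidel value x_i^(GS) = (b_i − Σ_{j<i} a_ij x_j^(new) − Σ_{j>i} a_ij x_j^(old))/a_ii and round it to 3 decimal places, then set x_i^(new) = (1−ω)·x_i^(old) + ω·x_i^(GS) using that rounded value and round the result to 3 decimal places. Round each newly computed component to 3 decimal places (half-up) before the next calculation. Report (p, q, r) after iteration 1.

(0.273, -0.639, 0.686)

Iteration 1:
  p: GS value = (-2 - (3)·0.000 - (-2)·0.000) / (-6) = 0.333;  p ← (1−ω)·0.000 + ω·0.333 = 0.273
  q: GS value = (-6 - (-2)·0.273 - (-1)·0.000) / (7) = -0.779;  q ← (1−ω)·0.000 + ω·-0.779 = -0.639
  r: GS value = (3 - (-2)·0.273 - (1)·-0.639) / (5) = 0.837;  r ← (1−ω)·0.000 + ω·0.837 = 0.686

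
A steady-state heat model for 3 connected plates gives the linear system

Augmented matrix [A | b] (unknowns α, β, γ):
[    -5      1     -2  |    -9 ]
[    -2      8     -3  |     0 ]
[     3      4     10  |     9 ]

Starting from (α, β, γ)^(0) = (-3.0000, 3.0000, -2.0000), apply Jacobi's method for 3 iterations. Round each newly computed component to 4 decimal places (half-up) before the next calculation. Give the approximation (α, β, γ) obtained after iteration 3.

Iteration 1:
  α = (-9 - (1)·3.0000 - (-2)·-2.0000) / (-5) = 3.2000
  β = (0 - (-2)·-3.0000 - (-3)·-2.0000) / (8) = -1.5000
  γ = (9 - (3)·-3.0000 - (4)·3.0000) / (10) = 0.6000
Iteration 2:
  α = (-9 - (1)·-1.5000 - (-2)·0.6000) / (-5) = 1.2600
  β = (0 - (-2)·3.2000 - (-3)·0.6000) / (8) = 1.0250
  γ = (9 - (3)·3.2000 - (4)·-1.5000) / (10) = 0.5400
Iteration 3:
  α = (-9 - (1)·1.0250 - (-2)·0.5400) / (-5) = 1.7890
  β = (0 - (-2)·1.2600 - (-3)·0.5400) / (8) = 0.5175
  γ = (9 - (3)·1.2600 - (4)·1.0250) / (10) = 0.1120

(1.7890, 0.5175, 0.1120)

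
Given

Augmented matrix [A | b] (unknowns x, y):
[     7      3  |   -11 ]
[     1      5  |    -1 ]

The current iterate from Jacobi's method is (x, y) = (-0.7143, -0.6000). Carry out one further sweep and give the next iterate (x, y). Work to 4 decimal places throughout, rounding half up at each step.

One sweep:
  x = (-11 - (3)·-0.6000) / (7) = -1.3143
  y = (-1 - (1)·-0.7143) / (5) = -0.0571

(-1.3143, -0.0571)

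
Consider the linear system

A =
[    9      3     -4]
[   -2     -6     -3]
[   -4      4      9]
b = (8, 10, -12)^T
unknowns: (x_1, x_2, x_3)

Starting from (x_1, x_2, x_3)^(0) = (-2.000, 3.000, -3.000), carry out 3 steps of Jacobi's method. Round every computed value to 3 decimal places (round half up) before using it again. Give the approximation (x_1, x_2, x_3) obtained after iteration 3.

(-0.285, -0.282, -1.978)

Iteration 1:
  x_1 = (8 - (3)·3.000 - (-4)·-3.000) / (9) = -1.444
  x_2 = (10 - (-2)·-2.000 - (-3)·-3.000) / (-6) = 0.500
  x_3 = (-12 - (-4)·-2.000 - (4)·3.000) / (9) = -3.556
Iteration 2:
  x_1 = (8 - (3)·0.500 - (-4)·-3.556) / (9) = -0.858
  x_2 = (10 - (-2)·-1.444 - (-3)·-3.556) / (-6) = 0.593
  x_3 = (-12 - (-4)·-1.444 - (4)·0.500) / (9) = -2.197
Iteration 3:
  x_1 = (8 - (3)·0.593 - (-4)·-2.197) / (9) = -0.285
  x_2 = (10 - (-2)·-0.858 - (-3)·-2.197) / (-6) = -0.282
  x_3 = (-12 - (-4)·-0.858 - (4)·0.593) / (9) = -1.978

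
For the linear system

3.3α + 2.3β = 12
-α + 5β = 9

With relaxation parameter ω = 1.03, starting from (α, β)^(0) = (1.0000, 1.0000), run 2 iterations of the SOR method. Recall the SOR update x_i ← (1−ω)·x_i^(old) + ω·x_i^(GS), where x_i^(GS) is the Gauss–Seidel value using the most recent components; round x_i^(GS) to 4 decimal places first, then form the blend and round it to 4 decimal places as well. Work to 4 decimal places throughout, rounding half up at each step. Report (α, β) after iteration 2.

(1.9028, 2.1728)

Iteration 1:
  α: GS value = (12 - (2.3)·1.0000) / (3.3) = 2.9394;  α ← (1−ω)·1.0000 + ω·2.9394 = 2.9976
  β: GS value = (9 - (-1)·2.9976) / (5) = 2.3995;  β ← (1−ω)·1.0000 + ω·2.3995 = 2.4415
Iteration 2:
  α: GS value = (12 - (2.3)·2.4415) / (3.3) = 1.9347;  α ← (1−ω)·2.9976 + ω·1.9347 = 1.9028
  β: GS value = (9 - (-1)·1.9028) / (5) = 2.1806;  β ← (1−ω)·2.4415 + ω·2.1806 = 2.1728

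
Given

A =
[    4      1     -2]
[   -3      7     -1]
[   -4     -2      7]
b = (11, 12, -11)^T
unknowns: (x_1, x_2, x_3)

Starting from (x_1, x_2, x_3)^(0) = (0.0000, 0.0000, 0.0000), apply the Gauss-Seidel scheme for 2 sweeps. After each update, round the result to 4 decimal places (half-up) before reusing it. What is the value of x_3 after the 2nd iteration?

0.6452

Iteration 1:
  x_1 = (11 - (1)·0.0000 - (-2)·0.0000) / (4) = 2.7500
  x_2 = (12 - (-3)·2.7500 - (-1)·0.0000) / (7) = 2.8929
  x_3 = (-11 - (-4)·2.7500 - (-2)·2.8929) / (7) = 0.8265
Iteration 2:
  x_1 = (11 - (1)·2.8929 - (-2)·0.8265) / (4) = 2.4400
  x_2 = (12 - (-3)·2.4400 - (-1)·0.8265) / (7) = 2.8781
  x_3 = (-11 - (-4)·2.4400 - (-2)·2.8781) / (7) = 0.6452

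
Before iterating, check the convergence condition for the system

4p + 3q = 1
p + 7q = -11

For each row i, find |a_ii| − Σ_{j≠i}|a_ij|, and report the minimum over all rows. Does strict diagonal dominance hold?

1

row 1: |4| − (3) = 1
row 2: |7| − (1) = 6
minimum over rows = 1 → strictly diagonally dominant (convergence guaranteed)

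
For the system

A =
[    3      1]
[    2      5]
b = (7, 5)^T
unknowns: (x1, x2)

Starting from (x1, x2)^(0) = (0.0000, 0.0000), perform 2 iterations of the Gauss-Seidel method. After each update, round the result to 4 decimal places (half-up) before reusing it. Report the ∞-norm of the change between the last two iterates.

0.0222

Iteration 1:
  x1 = (7 - (1)·0.0000) / (3) = 2.3333
  x2 = (5 - (2)·2.3333) / (5) = 0.0667
Iteration 2:
  x1 = (7 - (1)·0.0667) / (3) = 2.3111
  x2 = (5 - (2)·2.3111) / (5) = 0.0756
Change: (-0.0222, 0.0089) → max |·| = 0.0222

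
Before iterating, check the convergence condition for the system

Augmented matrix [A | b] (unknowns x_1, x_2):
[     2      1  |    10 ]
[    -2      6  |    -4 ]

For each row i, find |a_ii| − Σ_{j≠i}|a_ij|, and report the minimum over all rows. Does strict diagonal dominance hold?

row 1: |2| − (1) = 1
row 2: |6| − (2) = 4
minimum over rows = 1 → strictly diagonally dominant (convergence guaranteed)

1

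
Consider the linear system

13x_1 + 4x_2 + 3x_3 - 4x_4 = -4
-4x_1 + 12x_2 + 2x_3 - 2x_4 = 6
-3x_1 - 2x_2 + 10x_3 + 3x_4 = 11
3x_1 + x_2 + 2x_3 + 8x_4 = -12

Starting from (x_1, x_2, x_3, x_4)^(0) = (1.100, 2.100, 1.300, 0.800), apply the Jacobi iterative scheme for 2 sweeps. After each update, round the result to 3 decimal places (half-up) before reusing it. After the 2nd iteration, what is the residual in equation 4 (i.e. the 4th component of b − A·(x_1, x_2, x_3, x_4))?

3.156

Iteration 1:
  x_1 = (-4 - (4)·2.100 - (3)·1.300 - (-4)·0.800) / (13) = -1.008
  x_2 = (6 - (-4)·1.100 - (2)·1.300 - (-2)·0.800) / (12) = 0.783
  x_3 = (11 - (-3)·1.100 - (-2)·2.100 - (3)·0.800) / (10) = 1.610
  x_4 = (-12 - (3)·1.100 - (1)·2.100 - (2)·1.300) / (8) = -2.500
Iteration 2:
  x_1 = (-4 - (4)·0.783 - (3)·1.610 - (-4)·-2.500) / (13) = -1.689
  x_2 = (6 - (-4)·-1.008 - (2)·1.610 - (-2)·-2.500) / (12) = -0.521
  x_3 = (11 - (-3)·-1.008 - (-2)·0.783 - (3)·-2.500) / (10) = 1.704
  x_4 = (-12 - (3)·-1.008 - (1)·0.783 - (2)·1.610) / (8) = -1.622
Residual b − A·x = (8.441, -1.156, -7.283, 3.156)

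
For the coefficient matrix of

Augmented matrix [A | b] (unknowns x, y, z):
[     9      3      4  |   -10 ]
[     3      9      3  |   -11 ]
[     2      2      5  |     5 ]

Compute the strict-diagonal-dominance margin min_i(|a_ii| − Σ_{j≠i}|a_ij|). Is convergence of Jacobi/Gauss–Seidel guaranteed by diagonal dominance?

row 1: |9| − (3+4) = 2
row 2: |9| − (3+3) = 3
row 3: |5| − (2+2) = 1
minimum over rows = 1 → strictly diagonally dominant (convergence guaranteed)

1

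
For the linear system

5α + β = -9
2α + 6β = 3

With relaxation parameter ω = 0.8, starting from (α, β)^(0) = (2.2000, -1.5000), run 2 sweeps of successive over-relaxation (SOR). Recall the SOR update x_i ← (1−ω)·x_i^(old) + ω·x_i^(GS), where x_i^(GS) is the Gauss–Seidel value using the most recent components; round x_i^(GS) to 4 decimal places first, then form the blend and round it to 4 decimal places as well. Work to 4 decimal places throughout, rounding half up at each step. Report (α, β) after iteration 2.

Iteration 1:
  α: GS value = (-9 - (1)·-1.5000) / (5) = -1.5000;  α ← (1−ω)·2.2000 + ω·-1.5000 = -0.7600
  β: GS value = (3 - (2)·-0.7600) / (6) = 0.7533;  β ← (1−ω)·-1.5000 + ω·0.7533 = 0.3026
Iteration 2:
  α: GS value = (-9 - (1)·0.3026) / (5) = -1.8605;  α ← (1−ω)·-0.7600 + ω·-1.8605 = -1.6404
  β: GS value = (3 - (2)·-1.6404) / (6) = 1.0468;  β ← (1−ω)·0.3026 + ω·1.0468 = 0.8980

(-1.6404, 0.8980)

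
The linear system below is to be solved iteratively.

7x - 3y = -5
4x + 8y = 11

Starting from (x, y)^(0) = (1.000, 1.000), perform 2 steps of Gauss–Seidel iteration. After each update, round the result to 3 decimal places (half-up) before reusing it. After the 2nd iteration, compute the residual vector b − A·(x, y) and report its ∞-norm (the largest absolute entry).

0.331

Iteration 1:
  x = (-5 - (-3)·1.000) / (7) = -0.286
  y = (11 - (4)·-0.286) / (8) = 1.518
Iteration 2:
  x = (-5 - (-3)·1.518) / (7) = -0.064
  y = (11 - (4)·-0.064) / (8) = 1.407
Residual b − A·x = (-0.331, 0.000); ∞-norm = 0.331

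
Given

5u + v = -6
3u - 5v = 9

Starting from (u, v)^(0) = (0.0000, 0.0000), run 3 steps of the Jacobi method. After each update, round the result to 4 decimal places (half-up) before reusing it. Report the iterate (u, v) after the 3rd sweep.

Iteration 1:
  u = (-6 - (1)·0.0000) / (5) = -1.2000
  v = (9 - (3)·0.0000) / (-5) = -1.8000
Iteration 2:
  u = (-6 - (1)·-1.8000) / (5) = -0.8400
  v = (9 - (3)·-1.2000) / (-5) = -2.5200
Iteration 3:
  u = (-6 - (1)·-2.5200) / (5) = -0.6960
  v = (9 - (3)·-0.8400) / (-5) = -2.3040

(-0.6960, -2.3040)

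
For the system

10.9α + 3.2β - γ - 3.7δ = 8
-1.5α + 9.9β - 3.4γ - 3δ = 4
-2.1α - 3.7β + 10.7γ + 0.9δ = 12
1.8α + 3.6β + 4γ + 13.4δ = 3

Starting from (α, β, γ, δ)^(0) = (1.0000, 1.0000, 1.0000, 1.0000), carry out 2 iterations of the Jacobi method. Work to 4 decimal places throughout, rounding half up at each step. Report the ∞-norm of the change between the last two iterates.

0.5078

Iteration 1:
  α = (8 - (3.2)·1.0000 - (-1)·1.0000 - (-3.7)·1.0000) / (10.9) = 0.8716
  β = (4 - (-1.5)·1.0000 - (-3.4)·1.0000 - (-3)·1.0000) / (9.9) = 1.2020
  γ = (12 - (-2.1)·1.0000 - (-3.7)·1.0000 - (0.9)·1.0000) / (10.7) = 1.5794
  δ = (3 - (1.8)·1.0000 - (3.6)·1.0000 - (4)·1.0000) / (13.4) = -0.4776
Iteration 2:
  α = (8 - (3.2)·1.2020 - (-1)·1.5794 - (-3.7)·-0.4776) / (10.9) = 0.3638
  β = (4 - (-1.5)·0.8716 - (-3.4)·1.5794 - (-3)·-0.4776) / (9.9) = 0.9338
  γ = (12 - (-2.1)·0.8716 - (-3.7)·1.2020 - (0.9)·-0.4776) / (10.7) = 1.7484
  δ = (3 - (1.8)·0.8716 - (3.6)·1.2020 - (4)·1.5794) / (13.4) = -0.6876
Change: (-0.5078, -0.2682, 0.1690, -0.2100) → max |·| = 0.5078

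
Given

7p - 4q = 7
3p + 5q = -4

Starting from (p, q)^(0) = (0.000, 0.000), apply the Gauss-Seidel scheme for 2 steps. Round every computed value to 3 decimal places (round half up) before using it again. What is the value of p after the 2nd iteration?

Iteration 1:
  p = (7 - (-4)·0.000) / (7) = 1.000
  q = (-4 - (3)·1.000) / (5) = -1.400
Iteration 2:
  p = (7 - (-4)·-1.400) / (7) = 0.200
  q = (-4 - (3)·0.200) / (5) = -0.920

0.200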